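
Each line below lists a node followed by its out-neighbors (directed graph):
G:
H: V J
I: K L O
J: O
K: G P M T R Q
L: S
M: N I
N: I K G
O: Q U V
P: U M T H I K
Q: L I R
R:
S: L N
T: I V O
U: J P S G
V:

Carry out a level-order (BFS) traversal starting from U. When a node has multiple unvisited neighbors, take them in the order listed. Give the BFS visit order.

U J P S G O M T H I K L N Q V R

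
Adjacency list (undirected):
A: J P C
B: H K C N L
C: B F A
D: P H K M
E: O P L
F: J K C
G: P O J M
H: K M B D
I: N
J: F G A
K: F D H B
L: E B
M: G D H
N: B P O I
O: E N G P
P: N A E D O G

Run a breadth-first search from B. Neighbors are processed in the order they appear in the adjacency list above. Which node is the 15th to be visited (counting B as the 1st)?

Visit B; enqueue H, K, C, N, L → queue [H, K, C, N, L]
Visit H; enqueue M, D → queue [K, C, N, L, M, D]
Visit K; enqueue F → queue [C, N, L, M, D, F]
Visit C; enqueue A → queue [N, L, M, D, F, A]
Visit N; enqueue P, O, I → queue [L, M, D, F, A, P, O, I]
Visit L; enqueue E → queue [M, D, F, A, P, O, I, E]
Visit M; enqueue G → queue [D, F, A, P, O, I, E, G]
Visit D → queue [F, A, P, O, I, E, G]
Visit F; enqueue J → queue [A, P, O, I, E, G, J]
Visit A → queue [P, O, I, E, G, J]
Visit P → queue [O, I, E, G, J]
Visit O → queue [I, E, G, J]
Visit I → queue [E, G, J]
Visit E → queue [G, J]
Visit G → queue [J]
Visit J → queue []

Visit order: B, H, K, C, N, L, M, D, F, A, P, O, I, E, G, J

G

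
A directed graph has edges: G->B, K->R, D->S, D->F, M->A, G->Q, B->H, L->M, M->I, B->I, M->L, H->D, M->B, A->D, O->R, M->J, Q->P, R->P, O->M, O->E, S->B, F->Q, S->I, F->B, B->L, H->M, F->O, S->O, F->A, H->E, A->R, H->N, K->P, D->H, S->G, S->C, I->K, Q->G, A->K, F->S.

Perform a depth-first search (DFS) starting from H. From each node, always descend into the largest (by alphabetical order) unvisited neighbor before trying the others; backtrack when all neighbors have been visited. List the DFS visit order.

Visit H
H → N
H → M
M → L
M → J
M → I
I → K
K → R
R → P
M → B
M → A
A → D
D → S
S → O
O → E
S → G
G → Q
S → C
D → F

H → N → M → L → J → I → K → R → P → B → A → D → S → O → E → G → Q → C → F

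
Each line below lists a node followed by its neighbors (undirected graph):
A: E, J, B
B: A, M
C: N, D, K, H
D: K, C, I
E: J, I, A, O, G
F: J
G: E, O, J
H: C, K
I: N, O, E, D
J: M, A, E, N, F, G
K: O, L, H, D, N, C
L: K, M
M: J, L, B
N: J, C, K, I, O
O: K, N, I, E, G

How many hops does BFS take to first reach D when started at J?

3

Level 0: J
Level 1: A, E, F, G, M, N
Level 2: B, C, I, K, L, O
Level 3: D, H
D first appears at level 3.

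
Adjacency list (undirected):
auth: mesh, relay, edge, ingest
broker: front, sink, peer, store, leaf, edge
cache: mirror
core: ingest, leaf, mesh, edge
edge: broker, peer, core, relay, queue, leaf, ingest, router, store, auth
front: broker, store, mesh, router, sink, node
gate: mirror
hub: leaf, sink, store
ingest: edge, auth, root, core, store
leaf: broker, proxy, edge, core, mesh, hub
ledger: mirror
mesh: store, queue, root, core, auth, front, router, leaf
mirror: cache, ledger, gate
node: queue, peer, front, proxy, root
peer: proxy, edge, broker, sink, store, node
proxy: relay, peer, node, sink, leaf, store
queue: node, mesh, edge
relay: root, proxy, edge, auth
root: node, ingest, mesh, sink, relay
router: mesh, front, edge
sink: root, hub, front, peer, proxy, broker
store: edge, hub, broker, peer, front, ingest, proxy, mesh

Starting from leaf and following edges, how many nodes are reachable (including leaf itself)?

18

BFS from leaf visits: leaf, broker, core, edge, hub, mesh, proxy, front, peer, sink, store, ingest, auth, queue, relay, router, root, node
Reachable nodes: 18 of 22 total.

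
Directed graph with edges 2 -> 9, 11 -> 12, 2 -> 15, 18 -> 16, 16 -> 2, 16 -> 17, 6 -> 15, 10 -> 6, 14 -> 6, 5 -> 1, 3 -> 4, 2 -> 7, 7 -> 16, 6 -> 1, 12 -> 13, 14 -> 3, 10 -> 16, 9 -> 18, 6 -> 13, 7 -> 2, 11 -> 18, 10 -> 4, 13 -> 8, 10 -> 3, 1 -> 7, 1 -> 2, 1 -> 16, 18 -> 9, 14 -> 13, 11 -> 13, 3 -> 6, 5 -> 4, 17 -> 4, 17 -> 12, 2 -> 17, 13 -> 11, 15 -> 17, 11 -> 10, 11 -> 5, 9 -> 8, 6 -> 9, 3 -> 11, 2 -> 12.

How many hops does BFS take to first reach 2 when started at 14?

3

Level 0: 14
Level 1: 3, 6, 13
Level 2: 1, 4, 8, 9, 11, 15
Level 3: 2, 5, 7, 10, 12, 16, 17, 18
2 first appears at level 3.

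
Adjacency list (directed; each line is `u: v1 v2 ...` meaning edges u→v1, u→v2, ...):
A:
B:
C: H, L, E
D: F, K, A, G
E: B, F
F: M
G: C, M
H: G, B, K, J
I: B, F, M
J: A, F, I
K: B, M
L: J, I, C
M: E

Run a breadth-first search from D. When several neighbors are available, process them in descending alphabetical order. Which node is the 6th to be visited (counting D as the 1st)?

Visit D; enqueue K, G, F, A → queue [K, G, F, A]
Visit K; enqueue M, B → queue [G, F, A, M, B]
Visit G; enqueue C → queue [F, A, M, B, C]
Visit F → queue [A, M, B, C]
Visit A → queue [M, B, C]
Visit M; enqueue E → queue [B, C, E]
Visit B → queue [C, E]
Visit C; enqueue L, H → queue [E, L, H]
Visit E → queue [L, H]
Visit L; enqueue J, I → queue [H, J, I]
Visit H → queue [J, I]
Visit J → queue [I]
Visit I → queue []

Visit order: D, K, G, F, A, M, B, C, E, L, H, J, I

M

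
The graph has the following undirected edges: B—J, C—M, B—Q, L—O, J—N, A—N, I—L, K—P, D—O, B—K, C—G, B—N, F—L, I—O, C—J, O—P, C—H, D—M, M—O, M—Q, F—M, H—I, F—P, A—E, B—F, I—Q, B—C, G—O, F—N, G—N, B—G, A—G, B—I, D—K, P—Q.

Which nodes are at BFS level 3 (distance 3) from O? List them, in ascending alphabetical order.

E, J

Level 0: O
Level 1: D, G, I, L, M, P
Level 2: A, B, C, F, H, K, N, Q
Level 3: E, J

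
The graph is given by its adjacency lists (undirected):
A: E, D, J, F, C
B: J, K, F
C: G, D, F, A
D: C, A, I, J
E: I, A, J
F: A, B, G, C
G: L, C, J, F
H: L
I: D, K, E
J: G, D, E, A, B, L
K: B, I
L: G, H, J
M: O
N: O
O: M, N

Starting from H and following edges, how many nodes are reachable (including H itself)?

BFS from H visits: H, L, G, J, C, F, D, E, A, B, I, K
Reachable nodes: 12 of 15 total.

12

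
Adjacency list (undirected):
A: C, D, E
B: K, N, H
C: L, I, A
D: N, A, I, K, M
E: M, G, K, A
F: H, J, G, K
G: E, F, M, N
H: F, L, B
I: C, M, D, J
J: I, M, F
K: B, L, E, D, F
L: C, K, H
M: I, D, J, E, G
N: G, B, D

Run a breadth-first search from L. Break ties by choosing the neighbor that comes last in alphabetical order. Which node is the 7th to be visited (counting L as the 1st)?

D

Visit L; enqueue K, H, C → queue [K, H, C]
Visit K; enqueue F, E, D, B → queue [H, C, F, E, D, B]
Visit H → queue [C, F, E, D, B]
Visit C; enqueue I, A → queue [F, E, D, B, I, A]
Visit F; enqueue J, G → queue [E, D, B, I, A, J, G]
Visit E; enqueue M → queue [D, B, I, A, J, G, M]
Visit D; enqueue N → queue [B, I, A, J, G, M, N]
Visit B → queue [I, A, J, G, M, N]
Visit I → queue [A, J, G, M, N]
Visit A → queue [J, G, M, N]
Visit J → queue [G, M, N]
Visit G → queue [M, N]
Visit M → queue [N]
Visit N → queue []

Visit order: L, K, H, C, F, E, D, B, I, A, J, G, M, N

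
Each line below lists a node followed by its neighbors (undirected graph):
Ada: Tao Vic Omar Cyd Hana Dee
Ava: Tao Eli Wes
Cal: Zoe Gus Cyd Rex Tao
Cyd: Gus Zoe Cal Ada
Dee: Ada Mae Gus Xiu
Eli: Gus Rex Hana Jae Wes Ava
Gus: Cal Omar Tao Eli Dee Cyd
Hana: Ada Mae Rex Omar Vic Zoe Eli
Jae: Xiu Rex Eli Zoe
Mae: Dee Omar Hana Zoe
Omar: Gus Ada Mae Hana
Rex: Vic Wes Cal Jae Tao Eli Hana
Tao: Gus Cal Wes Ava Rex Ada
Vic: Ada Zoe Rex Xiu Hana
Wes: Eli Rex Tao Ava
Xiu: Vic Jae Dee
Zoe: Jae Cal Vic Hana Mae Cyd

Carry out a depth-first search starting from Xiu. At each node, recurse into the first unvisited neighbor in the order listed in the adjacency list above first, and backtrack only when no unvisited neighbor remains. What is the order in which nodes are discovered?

Visit Xiu
Xiu → Vic
Vic → Ada
Ada → Tao
Tao → Gus
Gus → Cal
Cal → Zoe
Zoe → Jae
Jae → Rex
Rex → Wes
Wes → Eli
Eli → Hana
Hana → Mae
Mae → Dee
Mae → Omar
Eli → Ava
Zoe → Cyd

Xiu Vic Ada Tao Gus Cal Zoe Jae Rex Wes Eli Hana Mae Dee Omar Ava Cyd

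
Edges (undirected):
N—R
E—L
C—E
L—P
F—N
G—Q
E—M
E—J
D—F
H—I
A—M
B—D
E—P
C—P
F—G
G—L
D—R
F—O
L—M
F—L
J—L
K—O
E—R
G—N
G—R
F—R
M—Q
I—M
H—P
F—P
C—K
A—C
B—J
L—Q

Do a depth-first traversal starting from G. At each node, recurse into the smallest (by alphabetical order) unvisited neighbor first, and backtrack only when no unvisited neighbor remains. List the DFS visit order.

Visit G
G → F
F → D
D → B
B → J
J → E
E → C
C → A
A → M
M → I
I → H
H → P
P → L
L → Q
C → K
K → O
E → R
R → N

G → F → D → B → J → E → C → A → M → I → H → P → L → Q → K → O → R → N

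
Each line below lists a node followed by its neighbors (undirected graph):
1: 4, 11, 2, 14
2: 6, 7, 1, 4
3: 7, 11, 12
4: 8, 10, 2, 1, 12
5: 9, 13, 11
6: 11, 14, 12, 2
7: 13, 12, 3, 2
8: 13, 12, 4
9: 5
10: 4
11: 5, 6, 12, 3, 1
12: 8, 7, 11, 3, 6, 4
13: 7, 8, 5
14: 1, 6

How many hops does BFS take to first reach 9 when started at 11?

Level 0: 11
Level 1: 1, 3, 5, 6, 12
Level 2: 2, 4, 7, 8, 9, 13, 14
Level 3: 10
9 first appears at level 2.

2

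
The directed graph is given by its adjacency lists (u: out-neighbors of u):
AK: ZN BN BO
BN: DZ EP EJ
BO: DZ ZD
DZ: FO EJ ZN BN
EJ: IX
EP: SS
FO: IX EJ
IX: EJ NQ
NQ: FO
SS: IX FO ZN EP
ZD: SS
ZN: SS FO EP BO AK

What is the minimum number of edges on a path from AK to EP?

2

Level 0: AK
Level 1: BN, BO, ZN
Level 2: DZ, EJ, EP, FO, SS, ZD
Level 3: IX
Level 4: NQ
EP first appears at level 2.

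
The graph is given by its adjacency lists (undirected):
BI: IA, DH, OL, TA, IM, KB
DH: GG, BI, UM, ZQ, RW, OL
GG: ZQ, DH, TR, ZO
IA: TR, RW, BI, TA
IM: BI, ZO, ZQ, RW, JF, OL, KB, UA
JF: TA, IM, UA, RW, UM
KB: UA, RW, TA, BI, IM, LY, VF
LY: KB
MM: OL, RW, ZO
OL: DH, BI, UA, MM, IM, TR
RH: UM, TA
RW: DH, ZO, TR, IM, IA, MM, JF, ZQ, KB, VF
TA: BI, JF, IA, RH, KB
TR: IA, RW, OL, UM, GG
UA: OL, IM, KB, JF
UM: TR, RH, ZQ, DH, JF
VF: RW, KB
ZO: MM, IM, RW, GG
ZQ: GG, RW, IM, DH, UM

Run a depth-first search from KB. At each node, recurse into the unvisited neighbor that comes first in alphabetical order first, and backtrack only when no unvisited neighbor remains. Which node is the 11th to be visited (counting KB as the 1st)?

RH

Visit KB
KB → BI
BI → DH
DH → GG
GG → TR
TR → IA
IA → RW
RW → IM
IM → JF
JF → TA
TA → RH
RH → UM
UM → ZQ
JF → UA
UA → OL
OL → MM
MM → ZO
RW → VF
KB → LY

Visit order: KB, BI, DH, GG, TR, IA, RW, IM, JF, TA, RH, UM, ZQ, UA, OL, MM, ZO, VF, LY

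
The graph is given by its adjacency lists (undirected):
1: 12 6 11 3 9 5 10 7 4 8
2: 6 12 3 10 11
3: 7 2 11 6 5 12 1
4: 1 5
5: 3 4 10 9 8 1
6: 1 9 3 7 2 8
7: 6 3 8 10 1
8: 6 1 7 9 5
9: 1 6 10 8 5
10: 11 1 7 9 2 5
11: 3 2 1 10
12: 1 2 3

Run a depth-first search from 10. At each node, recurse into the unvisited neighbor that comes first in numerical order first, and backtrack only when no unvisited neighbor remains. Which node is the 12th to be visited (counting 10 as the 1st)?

Visit 10
10 → 1
1 → 3
3 → 2
2 → 6
6 → 7
7 → 8
8 → 5
5 → 4
5 → 9
2 → 11
2 → 12

Visit order: 10, 1, 3, 2, 6, 7, 8, 5, 4, 9, 11, 12

12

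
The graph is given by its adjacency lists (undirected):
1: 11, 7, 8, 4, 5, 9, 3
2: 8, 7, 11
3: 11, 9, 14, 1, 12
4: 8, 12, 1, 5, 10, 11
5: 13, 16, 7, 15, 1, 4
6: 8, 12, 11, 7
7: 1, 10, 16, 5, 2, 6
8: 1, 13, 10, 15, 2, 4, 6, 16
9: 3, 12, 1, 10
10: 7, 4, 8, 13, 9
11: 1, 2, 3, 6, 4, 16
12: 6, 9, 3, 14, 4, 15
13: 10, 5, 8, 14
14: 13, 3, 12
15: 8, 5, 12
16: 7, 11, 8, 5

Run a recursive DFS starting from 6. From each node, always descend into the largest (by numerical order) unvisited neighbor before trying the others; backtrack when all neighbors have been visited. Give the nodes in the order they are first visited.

6 -> 12 -> 15 -> 8 -> 16 -> 11 -> 4 -> 10 -> 13 -> 14 -> 3 -> 9 -> 1 -> 7 -> 5 -> 2

Visit 6
6 → 12
12 → 15
15 → 8
8 → 16
16 → 11
11 → 4
4 → 10
10 → 13
13 → 14
14 → 3
3 → 9
9 → 1
1 → 7
7 → 5
7 → 2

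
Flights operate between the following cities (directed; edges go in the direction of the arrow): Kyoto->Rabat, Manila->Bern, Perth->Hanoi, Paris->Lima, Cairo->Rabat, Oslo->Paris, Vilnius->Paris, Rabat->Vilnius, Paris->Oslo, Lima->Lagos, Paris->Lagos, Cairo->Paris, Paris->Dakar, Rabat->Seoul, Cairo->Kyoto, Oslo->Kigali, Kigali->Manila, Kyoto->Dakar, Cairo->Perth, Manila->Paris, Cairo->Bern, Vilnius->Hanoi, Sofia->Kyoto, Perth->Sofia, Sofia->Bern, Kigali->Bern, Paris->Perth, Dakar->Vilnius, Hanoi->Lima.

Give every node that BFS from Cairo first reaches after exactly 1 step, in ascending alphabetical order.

Bern, Kyoto, Paris, Perth, Rabat

Level 0: Cairo
Level 1: Bern, Kyoto, Paris, Perth, Rabat
Level 2: Dakar, Hanoi, Lagos, Lima, Oslo, Seoul, Sofia, Vilnius
Level 3: Kigali
Level 4: Manila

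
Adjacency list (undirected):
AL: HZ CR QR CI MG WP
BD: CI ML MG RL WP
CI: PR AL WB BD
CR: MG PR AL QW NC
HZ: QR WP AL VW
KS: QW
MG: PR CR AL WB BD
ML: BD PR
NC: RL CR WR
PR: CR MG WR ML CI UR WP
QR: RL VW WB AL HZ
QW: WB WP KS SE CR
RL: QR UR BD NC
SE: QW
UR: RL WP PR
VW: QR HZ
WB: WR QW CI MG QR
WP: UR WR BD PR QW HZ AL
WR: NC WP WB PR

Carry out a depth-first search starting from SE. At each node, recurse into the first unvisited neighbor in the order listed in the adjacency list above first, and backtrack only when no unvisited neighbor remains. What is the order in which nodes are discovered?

Visit SE
SE → QW
QW → WB
WB → WR
WR → NC
NC → RL
RL → QR
QR → VW
VW → HZ
HZ → WP
WP → UR
UR → PR
PR → CR
CR → MG
MG → AL
AL → CI
CI → BD
BD → ML
QW → KS

SE -> QW -> WB -> WR -> NC -> RL -> QR -> VW -> HZ -> WP -> UR -> PR -> CR -> MG -> AL -> CI -> BD -> ML -> KS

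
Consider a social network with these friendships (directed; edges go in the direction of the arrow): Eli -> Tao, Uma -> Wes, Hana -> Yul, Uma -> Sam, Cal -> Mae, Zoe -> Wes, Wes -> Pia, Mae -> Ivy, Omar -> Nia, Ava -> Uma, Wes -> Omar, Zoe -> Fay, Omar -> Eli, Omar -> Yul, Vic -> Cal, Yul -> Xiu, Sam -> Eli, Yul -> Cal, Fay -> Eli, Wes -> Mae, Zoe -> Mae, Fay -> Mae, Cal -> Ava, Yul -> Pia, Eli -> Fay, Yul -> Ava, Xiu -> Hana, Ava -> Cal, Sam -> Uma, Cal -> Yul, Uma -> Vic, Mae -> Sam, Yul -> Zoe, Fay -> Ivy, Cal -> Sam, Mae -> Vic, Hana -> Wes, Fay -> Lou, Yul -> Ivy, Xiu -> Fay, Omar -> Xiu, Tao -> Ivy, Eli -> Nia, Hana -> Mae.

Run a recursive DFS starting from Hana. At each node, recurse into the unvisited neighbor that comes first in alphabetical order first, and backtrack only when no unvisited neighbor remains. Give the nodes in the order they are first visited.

Hana, Mae, Ivy, Sam, Eli, Fay, Lou, Nia, Tao, Uma, Vic, Cal, Ava, Yul, Pia, Xiu, Zoe, Wes, Omar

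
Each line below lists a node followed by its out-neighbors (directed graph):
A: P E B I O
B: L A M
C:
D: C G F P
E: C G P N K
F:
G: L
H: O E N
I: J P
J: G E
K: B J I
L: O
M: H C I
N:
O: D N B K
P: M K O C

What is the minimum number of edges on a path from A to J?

2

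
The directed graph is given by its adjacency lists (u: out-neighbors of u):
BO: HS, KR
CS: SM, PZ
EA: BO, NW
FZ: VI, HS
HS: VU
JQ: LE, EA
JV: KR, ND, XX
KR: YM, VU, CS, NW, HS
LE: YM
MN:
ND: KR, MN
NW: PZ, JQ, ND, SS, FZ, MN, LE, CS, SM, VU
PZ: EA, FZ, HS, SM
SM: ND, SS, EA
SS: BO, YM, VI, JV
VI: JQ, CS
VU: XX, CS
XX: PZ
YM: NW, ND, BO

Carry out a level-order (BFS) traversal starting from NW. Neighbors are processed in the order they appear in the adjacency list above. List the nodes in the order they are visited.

NW -> PZ -> JQ -> ND -> SS -> FZ -> MN -> LE -> CS -> SM -> VU -> EA -> HS -> KR -> BO -> YM -> VI -> JV -> XX

Visit NW; enqueue PZ, JQ, ND, SS, FZ, MN, LE, CS, SM, VU → queue [PZ, JQ, ND, SS, FZ, MN, LE, CS, SM, VU]
Visit PZ; enqueue EA, HS → queue [JQ, ND, SS, FZ, MN, LE, CS, SM, VU, EA, HS]
Visit JQ → queue [ND, SS, FZ, MN, LE, CS, SM, VU, EA, HS]
Visit ND; enqueue KR → queue [SS, FZ, MN, LE, CS, SM, VU, EA, HS, KR]
Visit SS; enqueue BO, YM, VI, JV → queue [FZ, MN, LE, CS, SM, VU, EA, HS, KR, BO, YM, VI, JV]
Visit FZ → queue [MN, LE, CS, SM, VU, EA, HS, KR, BO, YM, VI, JV]
Visit MN → queue [LE, CS, SM, VU, EA, HS, KR, BO, YM, VI, JV]
Visit LE → queue [CS, SM, VU, EA, HS, KR, BO, YM, VI, JV]
Visit CS → queue [SM, VU, EA, HS, KR, BO, YM, VI, JV]
Visit SM → queue [VU, EA, HS, KR, BO, YM, VI, JV]
Visit VU; enqueue XX → queue [EA, HS, KR, BO, YM, VI, JV, XX]
Visit EA → queue [HS, KR, BO, YM, VI, JV, XX]
Visit HS → queue [KR, BO, YM, VI, JV, XX]
Visit KR → queue [BO, YM, VI, JV, XX]
Visit BO → queue [YM, VI, JV, XX]
Visit YM → queue [VI, JV, XX]
Visit VI → queue [JV, XX]
Visit JV → queue [XX]
Visit XX → queue []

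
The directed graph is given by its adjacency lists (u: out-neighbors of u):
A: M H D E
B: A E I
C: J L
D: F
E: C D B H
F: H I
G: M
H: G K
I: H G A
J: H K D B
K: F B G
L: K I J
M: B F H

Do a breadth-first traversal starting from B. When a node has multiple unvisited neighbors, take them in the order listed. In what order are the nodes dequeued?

B, A, E, I, M, H, D, C, G, F, K, J, L

Visit B; enqueue A, E, I → queue [A, E, I]
Visit A; enqueue M, H, D → queue [E, I, M, H, D]
Visit E; enqueue C → queue [I, M, H, D, C]
Visit I; enqueue G → queue [M, H, D, C, G]
Visit M; enqueue F → queue [H, D, C, G, F]
Visit H; enqueue K → queue [D, C, G, F, K]
Visit D → queue [C, G, F, K]
Visit C; enqueue J, L → queue [G, F, K, J, L]
Visit G → queue [F, K, J, L]
Visit F → queue [K, J, L]
Visit K → queue [J, L]
Visit J → queue [L]
Visit L → queue []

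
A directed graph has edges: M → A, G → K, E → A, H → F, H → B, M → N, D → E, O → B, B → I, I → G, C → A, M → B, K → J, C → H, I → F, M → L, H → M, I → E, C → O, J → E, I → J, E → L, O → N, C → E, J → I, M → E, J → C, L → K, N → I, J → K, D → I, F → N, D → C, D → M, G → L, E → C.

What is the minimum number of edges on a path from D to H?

Level 0: D
Level 1: C, E, I, M
Level 2: A, B, F, G, H, J, L, N, O
Level 3: K
H first appears at level 2.

2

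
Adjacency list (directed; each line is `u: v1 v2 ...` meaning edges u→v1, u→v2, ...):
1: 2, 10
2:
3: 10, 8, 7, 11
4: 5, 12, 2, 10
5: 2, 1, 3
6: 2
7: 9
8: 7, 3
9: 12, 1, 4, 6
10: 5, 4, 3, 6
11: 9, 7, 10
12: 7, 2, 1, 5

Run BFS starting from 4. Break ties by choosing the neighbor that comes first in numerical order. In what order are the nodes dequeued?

Visit 4; enqueue 2, 5, 10, 12 → queue [2, 5, 10, 12]
Visit 2 → queue [5, 10, 12]
Visit 5; enqueue 1, 3 → queue [10, 12, 1, 3]
Visit 10; enqueue 6 → queue [12, 1, 3, 6]
Visit 12; enqueue 7 → queue [1, 3, 6, 7]
Visit 1 → queue [3, 6, 7]
Visit 3; enqueue 8, 11 → queue [6, 7, 8, 11]
Visit 6 → queue [7, 8, 11]
Visit 7; enqueue 9 → queue [8, 11, 9]
Visit 8 → queue [11, 9]
Visit 11 → queue [9]
Visit 9 → queue []

4 → 2 → 5 → 10 → 12 → 1 → 3 → 6 → 7 → 8 → 11 → 9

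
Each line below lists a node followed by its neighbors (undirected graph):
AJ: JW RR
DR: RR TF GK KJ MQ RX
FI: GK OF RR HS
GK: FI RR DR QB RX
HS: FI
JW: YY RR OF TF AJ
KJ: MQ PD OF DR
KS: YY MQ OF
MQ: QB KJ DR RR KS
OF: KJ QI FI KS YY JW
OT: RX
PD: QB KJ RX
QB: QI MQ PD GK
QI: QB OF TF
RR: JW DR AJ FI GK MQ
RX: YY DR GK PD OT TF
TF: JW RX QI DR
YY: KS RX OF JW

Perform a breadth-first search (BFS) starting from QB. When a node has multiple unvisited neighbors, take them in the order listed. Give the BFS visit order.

Visit QB; enqueue QI, MQ, PD, GK → queue [QI, MQ, PD, GK]
Visit QI; enqueue OF, TF → queue [MQ, PD, GK, OF, TF]
Visit MQ; enqueue KJ, DR, RR, KS → queue [PD, GK, OF, TF, KJ, DR, RR, KS]
Visit PD; enqueue RX → queue [GK, OF, TF, KJ, DR, RR, KS, RX]
Visit GK; enqueue FI → queue [OF, TF, KJ, DR, RR, KS, RX, FI]
Visit OF; enqueue YY, JW → queue [TF, KJ, DR, RR, KS, RX, FI, YY, JW]
Visit TF → queue [KJ, DR, RR, KS, RX, FI, YY, JW]
Visit KJ → queue [DR, RR, KS, RX, FI, YY, JW]
Visit DR → queue [RR, KS, RX, FI, YY, JW]
Visit RR; enqueue AJ → queue [KS, RX, FI, YY, JW, AJ]
Visit KS → queue [RX, FI, YY, JW, AJ]
Visit RX; enqueue OT → queue [FI, YY, JW, AJ, OT]
Visit FI; enqueue HS → queue [YY, JW, AJ, OT, HS]
Visit YY → queue [JW, AJ, OT, HS]
Visit JW → queue [AJ, OT, HS]
Visit AJ → queue [OT, HS]
Visit OT → queue [HS]
Visit HS → queue []

QB, QI, MQ, PD, GK, OF, TF, KJ, DR, RR, KS, RX, FI, YY, JW, AJ, OT, HS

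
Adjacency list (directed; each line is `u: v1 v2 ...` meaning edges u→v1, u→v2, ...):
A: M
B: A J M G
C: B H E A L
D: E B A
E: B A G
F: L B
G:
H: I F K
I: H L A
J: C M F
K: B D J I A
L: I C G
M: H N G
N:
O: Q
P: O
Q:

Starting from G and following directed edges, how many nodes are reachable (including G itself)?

1

BFS from G visits: G
Reachable nodes: 1 of 17 total.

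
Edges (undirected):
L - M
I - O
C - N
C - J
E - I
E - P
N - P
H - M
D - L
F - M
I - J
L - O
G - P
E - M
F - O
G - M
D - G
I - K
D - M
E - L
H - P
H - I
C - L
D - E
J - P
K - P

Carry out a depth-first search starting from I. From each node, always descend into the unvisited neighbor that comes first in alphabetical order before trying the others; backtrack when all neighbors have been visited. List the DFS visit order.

I E D G M F O L C J P H K N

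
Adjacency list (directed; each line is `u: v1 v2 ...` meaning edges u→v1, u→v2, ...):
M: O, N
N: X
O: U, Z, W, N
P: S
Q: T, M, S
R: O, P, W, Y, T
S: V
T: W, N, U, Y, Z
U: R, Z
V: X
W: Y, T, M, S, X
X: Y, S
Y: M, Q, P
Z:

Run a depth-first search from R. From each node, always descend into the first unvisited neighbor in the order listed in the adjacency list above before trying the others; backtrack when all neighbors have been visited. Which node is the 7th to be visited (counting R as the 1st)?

M

Visit R
R → O
O → U
U → Z
O → W
W → Y
Y → M
M → N
N → X
X → S
S → V
Y → Q
Q → T
Y → P

Visit order: R, O, U, Z, W, Y, M, N, X, S, V, Q, T, P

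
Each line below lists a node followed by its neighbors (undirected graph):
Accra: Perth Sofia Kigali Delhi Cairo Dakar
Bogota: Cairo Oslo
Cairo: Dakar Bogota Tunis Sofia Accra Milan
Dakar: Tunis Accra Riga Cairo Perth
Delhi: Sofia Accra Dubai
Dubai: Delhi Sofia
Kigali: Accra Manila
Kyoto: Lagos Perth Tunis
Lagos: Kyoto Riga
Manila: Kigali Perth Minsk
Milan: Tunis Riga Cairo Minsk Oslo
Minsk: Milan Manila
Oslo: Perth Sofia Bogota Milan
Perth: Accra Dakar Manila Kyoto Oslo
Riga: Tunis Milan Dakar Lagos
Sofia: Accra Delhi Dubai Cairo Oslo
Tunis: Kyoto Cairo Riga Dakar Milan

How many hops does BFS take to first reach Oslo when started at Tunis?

2

Level 0: Tunis
Level 1: Cairo, Dakar, Kyoto, Milan, Riga
Level 2: Accra, Bogota, Lagos, Minsk, Oslo, Perth, Sofia
Level 3: Delhi, Dubai, Kigali, Manila
Oslo first appears at level 2.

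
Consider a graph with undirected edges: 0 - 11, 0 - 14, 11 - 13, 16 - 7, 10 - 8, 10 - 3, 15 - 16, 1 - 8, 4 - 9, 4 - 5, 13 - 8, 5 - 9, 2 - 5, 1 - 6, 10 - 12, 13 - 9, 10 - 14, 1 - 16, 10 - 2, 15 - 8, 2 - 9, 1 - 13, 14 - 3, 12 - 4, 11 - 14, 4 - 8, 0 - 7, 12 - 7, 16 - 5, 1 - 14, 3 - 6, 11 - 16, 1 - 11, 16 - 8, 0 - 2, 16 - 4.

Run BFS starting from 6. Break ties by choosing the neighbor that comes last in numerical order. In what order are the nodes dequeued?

Visit 6; enqueue 3, 1 → queue [3, 1]
Visit 3; enqueue 14, 10 → queue [1, 14, 10]
Visit 1; enqueue 16, 13, 11, 8 → queue [14, 10, 16, 13, 11, 8]
Visit 14; enqueue 0 → queue [10, 16, 13, 11, 8, 0]
Visit 10; enqueue 12, 2 → queue [16, 13, 11, 8, 0, 12, 2]
Visit 16; enqueue 15, 7, 5, 4 → queue [13, 11, 8, 0, 12, 2, 15, 7, 5, 4]
Visit 13; enqueue 9 → queue [11, 8, 0, 12, 2, 15, 7, 5, 4, 9]
Visit 11 → queue [8, 0, 12, 2, 15, 7, 5, 4, 9]
Visit 8 → queue [0, 12, 2, 15, 7, 5, 4, 9]
Visit 0 → queue [12, 2, 15, 7, 5, 4, 9]
Visit 12 → queue [2, 15, 7, 5, 4, 9]
Visit 2 → queue [15, 7, 5, 4, 9]
Visit 15 → queue [7, 5, 4, 9]
Visit 7 → queue [5, 4, 9]
Visit 5 → queue [4, 9]
Visit 4 → queue [9]
Visit 9 → queue []

6, 3, 1, 14, 10, 16, 13, 11, 8, 0, 12, 2, 15, 7, 5, 4, 9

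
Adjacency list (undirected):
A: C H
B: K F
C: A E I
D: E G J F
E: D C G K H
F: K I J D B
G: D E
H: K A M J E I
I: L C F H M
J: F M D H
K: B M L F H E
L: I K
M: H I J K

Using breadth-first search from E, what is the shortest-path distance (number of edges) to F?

Level 0: E
Level 1: C, D, G, H, K
Level 2: A, B, F, I, J, L, M
F first appears at level 2.

2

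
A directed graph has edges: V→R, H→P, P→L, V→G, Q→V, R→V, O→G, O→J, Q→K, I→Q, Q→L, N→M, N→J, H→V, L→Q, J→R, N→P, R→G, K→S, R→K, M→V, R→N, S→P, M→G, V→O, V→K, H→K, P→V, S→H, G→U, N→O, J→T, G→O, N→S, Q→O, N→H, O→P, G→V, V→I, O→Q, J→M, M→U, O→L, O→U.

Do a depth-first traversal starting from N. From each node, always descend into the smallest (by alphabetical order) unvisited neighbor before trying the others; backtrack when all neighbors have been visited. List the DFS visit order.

N H K S P L Q O G U V I R J M T

Visit N
N → H
H → K
K → S
S → P
P → L
L → Q
Q → O
O → G
G → U
G → V
V → I
V → R
O → J
J → M
J → T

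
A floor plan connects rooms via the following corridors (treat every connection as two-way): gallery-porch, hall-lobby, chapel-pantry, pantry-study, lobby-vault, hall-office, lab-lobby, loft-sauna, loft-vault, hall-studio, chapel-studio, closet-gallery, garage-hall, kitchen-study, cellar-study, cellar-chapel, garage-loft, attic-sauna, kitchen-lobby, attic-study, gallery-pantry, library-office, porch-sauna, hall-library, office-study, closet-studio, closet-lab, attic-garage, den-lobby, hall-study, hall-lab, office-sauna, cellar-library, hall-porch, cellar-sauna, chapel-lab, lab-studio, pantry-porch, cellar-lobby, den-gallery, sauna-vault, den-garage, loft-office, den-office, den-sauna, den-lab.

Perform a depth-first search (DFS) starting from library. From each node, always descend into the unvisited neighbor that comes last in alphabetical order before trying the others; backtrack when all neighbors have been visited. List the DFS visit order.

library, office, study, pantry, porch, sauna, vault, loft, garage, hall, studio, lab, lobby, kitchen, den, gallery, closet, cellar, chapel, attic

Visit library
library → office
office → study
study → pantry
pantry → porch
porch → sauna
sauna → vault
vault → loft
loft → garage
garage → hall
hall → studio
studio → lab
lab → lobby
lobby → kitchen
lobby → den
den → gallery
gallery → closet
lobby → cellar
cellar → chapel
garage → attic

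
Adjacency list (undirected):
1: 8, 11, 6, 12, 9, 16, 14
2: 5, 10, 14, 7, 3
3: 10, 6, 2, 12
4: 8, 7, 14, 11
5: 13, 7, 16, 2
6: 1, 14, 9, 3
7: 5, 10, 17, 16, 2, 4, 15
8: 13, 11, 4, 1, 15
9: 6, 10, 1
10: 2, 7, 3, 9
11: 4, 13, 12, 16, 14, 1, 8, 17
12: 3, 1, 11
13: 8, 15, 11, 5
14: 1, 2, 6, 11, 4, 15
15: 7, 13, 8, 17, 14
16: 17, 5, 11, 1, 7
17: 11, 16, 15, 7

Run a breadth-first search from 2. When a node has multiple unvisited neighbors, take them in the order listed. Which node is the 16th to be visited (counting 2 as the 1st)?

12

Visit 2; enqueue 5, 10, 14, 7, 3 → queue [5, 10, 14, 7, 3]
Visit 5; enqueue 13, 16 → queue [10, 14, 7, 3, 13, 16]
Visit 10; enqueue 9 → queue [14, 7, 3, 13, 16, 9]
Visit 14; enqueue 1, 6, 11, 4, 15 → queue [7, 3, 13, 16, 9, 1, 6, 11, 4, 15]
Visit 7; enqueue 17 → queue [3, 13, 16, 9, 1, 6, 11, 4, 15, 17]
Visit 3; enqueue 12 → queue [13, 16, 9, 1, 6, 11, 4, 15, 17, 12]
Visit 13; enqueue 8 → queue [16, 9, 1, 6, 11, 4, 15, 17, 12, 8]
Visit 16 → queue [9, 1, 6, 11, 4, 15, 17, 12, 8]
Visit 9 → queue [1, 6, 11, 4, 15, 17, 12, 8]
Visit 1 → queue [6, 11, 4, 15, 17, 12, 8]
Visit 6 → queue [11, 4, 15, 17, 12, 8]
Visit 11 → queue [4, 15, 17, 12, 8]
Visit 4 → queue [15, 17, 12, 8]
Visit 15 → queue [17, 12, 8]
Visit 17 → queue [12, 8]
Visit 12 → queue [8]
Visit 8 → queue []

Visit order: 2, 5, 10, 14, 7, 3, 13, 16, 9, 1, 6, 11, 4, 15, 17, 12, 8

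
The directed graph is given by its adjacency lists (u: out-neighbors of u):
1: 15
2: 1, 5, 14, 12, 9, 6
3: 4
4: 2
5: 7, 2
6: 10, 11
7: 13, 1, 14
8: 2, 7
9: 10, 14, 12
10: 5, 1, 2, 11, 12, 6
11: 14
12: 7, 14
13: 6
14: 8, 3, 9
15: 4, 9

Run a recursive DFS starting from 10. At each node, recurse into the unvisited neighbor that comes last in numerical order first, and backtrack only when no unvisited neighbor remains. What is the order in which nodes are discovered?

10 → 12 → 14 → 9 → 8 → 7 → 13 → 6 → 11 → 1 → 15 → 4 → 2 → 5 → 3

Visit 10
10 → 12
12 → 14
14 → 9
14 → 8
8 → 7
7 → 13
13 → 6
6 → 11
7 → 1
1 → 15
15 → 4
4 → 2
2 → 5
14 → 3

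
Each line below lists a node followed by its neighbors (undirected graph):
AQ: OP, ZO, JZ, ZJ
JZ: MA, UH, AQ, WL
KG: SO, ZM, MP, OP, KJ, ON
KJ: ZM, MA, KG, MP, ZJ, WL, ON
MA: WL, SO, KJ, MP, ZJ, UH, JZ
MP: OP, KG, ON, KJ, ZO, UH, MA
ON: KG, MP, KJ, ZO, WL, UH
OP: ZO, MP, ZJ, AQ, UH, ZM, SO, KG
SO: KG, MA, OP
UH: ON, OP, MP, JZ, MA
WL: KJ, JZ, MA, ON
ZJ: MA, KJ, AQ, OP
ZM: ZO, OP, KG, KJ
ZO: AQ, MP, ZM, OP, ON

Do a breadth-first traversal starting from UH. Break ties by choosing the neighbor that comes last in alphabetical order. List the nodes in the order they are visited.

UH → OP → ON → MP → MA → JZ → ZO → ZM → ZJ → SO → KG → AQ → WL → KJ

Visit UH; enqueue OP, ON, MP, MA, JZ → queue [OP, ON, MP, MA, JZ]
Visit OP; enqueue ZO, ZM, ZJ, SO, KG, AQ → queue [ON, MP, MA, JZ, ZO, ZM, ZJ, SO, KG, AQ]
Visit ON; enqueue WL, KJ → queue [MP, MA, JZ, ZO, ZM, ZJ, SO, KG, AQ, WL, KJ]
Visit MP → queue [MA, JZ, ZO, ZM, ZJ, SO, KG, AQ, WL, KJ]
Visit MA → queue [JZ, ZO, ZM, ZJ, SO, KG, AQ, WL, KJ]
Visit JZ → queue [ZO, ZM, ZJ, SO, KG, AQ, WL, KJ]
Visit ZO → queue [ZM, ZJ, SO, KG, AQ, WL, KJ]
Visit ZM → queue [ZJ, SO, KG, AQ, WL, KJ]
Visit ZJ → queue [SO, KG, AQ, WL, KJ]
Visit SO → queue [KG, AQ, WL, KJ]
Visit KG → queue [AQ, WL, KJ]
Visit AQ → queue [WL, KJ]
Visit WL → queue [KJ]
Visit KJ → queue []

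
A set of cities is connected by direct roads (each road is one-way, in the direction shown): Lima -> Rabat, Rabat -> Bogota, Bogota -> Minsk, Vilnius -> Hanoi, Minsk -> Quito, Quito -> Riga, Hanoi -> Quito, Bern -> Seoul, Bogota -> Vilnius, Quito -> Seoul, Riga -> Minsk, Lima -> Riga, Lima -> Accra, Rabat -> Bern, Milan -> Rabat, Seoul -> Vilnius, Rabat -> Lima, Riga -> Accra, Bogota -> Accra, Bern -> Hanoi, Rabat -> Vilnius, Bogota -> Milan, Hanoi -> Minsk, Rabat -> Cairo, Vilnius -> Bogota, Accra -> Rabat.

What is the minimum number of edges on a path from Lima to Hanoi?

Level 0: Lima
Level 1: Accra, Rabat, Riga
Level 2: Bern, Bogota, Cairo, Minsk, Vilnius
Level 3: Hanoi, Milan, Quito, Seoul
Hanoi first appears at level 3.

3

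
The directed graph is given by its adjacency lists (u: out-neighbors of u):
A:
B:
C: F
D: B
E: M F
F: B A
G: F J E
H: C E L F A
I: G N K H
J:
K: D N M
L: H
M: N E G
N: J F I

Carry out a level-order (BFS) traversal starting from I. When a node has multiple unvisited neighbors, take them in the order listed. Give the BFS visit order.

Visit I; enqueue G, N, K, H → queue [G, N, K, H]
Visit G; enqueue F, J, E → queue [N, K, H, F, J, E]
Visit N → queue [K, H, F, J, E]
Visit K; enqueue D, M → queue [H, F, J, E, D, M]
Visit H; enqueue C, L, A → queue [F, J, E, D, M, C, L, A]
Visit F; enqueue B → queue [J, E, D, M, C, L, A, B]
Visit J → queue [E, D, M, C, L, A, B]
Visit E → queue [D, M, C, L, A, B]
Visit D → queue [M, C, L, A, B]
Visit M → queue [C, L, A, B]
Visit C → queue [L, A, B]
Visit L → queue [A, B]
Visit A → queue [B]
Visit B → queue []

I → G → N → K → H → F → J → E → D → M → C → L → A → B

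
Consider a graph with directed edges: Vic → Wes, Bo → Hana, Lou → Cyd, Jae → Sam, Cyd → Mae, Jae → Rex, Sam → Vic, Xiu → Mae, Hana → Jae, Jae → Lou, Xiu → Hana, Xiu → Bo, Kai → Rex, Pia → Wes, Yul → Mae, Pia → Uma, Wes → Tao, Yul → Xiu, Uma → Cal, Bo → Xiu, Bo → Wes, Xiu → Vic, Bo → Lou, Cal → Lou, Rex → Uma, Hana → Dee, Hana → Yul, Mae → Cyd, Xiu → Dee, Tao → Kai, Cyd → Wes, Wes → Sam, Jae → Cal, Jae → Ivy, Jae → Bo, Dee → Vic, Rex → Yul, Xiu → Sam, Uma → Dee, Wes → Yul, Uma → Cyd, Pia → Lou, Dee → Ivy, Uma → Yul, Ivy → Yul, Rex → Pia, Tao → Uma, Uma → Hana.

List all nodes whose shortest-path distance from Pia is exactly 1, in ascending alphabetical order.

Level 0: Pia
Level 1: Lou, Uma, Wes
Level 2: Cal, Cyd, Dee, Hana, Sam, Tao, Yul
Level 3: Ivy, Jae, Kai, Mae, Vic, Xiu
Level 4: Bo, Rex

Lou, Uma, Wes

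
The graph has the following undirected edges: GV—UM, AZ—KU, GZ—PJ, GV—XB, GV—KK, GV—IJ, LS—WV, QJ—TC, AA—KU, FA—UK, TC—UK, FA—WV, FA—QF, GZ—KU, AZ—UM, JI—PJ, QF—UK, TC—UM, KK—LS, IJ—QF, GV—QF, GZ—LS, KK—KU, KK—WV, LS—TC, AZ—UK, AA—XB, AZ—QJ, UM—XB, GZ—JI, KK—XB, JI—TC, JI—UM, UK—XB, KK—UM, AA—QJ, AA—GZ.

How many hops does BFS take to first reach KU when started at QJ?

Level 0: QJ
Level 1: AA, AZ, TC
Level 2: GZ, JI, KU, LS, UK, UM, XB
Level 3: FA, GV, KK, PJ, QF, WV
Level 4: IJ
KU first appears at level 2.

2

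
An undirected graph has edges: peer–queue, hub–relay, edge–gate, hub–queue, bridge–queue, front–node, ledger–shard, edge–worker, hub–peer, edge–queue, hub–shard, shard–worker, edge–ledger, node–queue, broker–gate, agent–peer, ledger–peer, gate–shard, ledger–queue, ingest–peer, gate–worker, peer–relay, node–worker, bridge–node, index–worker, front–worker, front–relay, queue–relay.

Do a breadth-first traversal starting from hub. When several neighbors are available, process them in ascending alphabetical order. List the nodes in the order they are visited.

Visit hub; enqueue peer, queue, relay, shard → queue [peer, queue, relay, shard]
Visit peer; enqueue agent, ingest, ledger → queue [queue, relay, shard, agent, ingest, ledger]
Visit queue; enqueue bridge, edge, node → queue [relay, shard, agent, ingest, ledger, bridge, edge, node]
Visit relay; enqueue front → queue [shard, agent, ingest, ledger, bridge, edge, node, front]
Visit shard; enqueue gate, worker → queue [agent, ingest, ledger, bridge, edge, node, front, gate, worker]
Visit agent → queue [ingest, ledger, bridge, edge, node, front, gate, worker]
Visit ingest → queue [ledger, bridge, edge, node, front, gate, worker]
Visit ledger → queue [bridge, edge, node, front, gate, worker]
Visit bridge → queue [edge, node, front, gate, worker]
Visit edge → queue [node, front, gate, worker]
Visit node → queue [front, gate, worker]
Visit front → queue [gate, worker]
Visit gate; enqueue broker → queue [worker, broker]
Visit worker; enqueue index → queue [broker, index]
Visit broker → queue [index]
Visit index → queue []

hub peer queue relay shard agent ingest ledger bridge edge node front gate worker broker index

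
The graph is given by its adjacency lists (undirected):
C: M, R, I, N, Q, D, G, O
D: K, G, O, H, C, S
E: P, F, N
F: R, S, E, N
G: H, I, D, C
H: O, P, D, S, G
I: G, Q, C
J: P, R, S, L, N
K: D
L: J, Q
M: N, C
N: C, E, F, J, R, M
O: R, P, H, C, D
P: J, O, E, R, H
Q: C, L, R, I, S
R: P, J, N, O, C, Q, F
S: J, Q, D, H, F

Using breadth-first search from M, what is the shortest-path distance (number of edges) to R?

2

Level 0: M
Level 1: C, N
Level 2: D, E, F, G, I, J, O, Q, R
Level 3: H, K, L, P, S
R first appears at level 2.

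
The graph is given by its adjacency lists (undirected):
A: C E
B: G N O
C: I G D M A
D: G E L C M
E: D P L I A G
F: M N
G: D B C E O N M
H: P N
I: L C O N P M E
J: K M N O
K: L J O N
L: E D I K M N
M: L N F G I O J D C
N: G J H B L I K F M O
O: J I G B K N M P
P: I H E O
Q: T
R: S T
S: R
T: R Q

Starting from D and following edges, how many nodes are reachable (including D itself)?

16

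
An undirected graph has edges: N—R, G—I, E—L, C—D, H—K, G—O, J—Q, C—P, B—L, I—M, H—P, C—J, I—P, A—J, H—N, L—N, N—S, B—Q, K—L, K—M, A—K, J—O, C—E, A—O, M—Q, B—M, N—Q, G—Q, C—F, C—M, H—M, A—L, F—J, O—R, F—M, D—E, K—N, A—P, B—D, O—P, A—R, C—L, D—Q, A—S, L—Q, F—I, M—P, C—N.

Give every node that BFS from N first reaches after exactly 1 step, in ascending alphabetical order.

C, H, K, L, Q, R, S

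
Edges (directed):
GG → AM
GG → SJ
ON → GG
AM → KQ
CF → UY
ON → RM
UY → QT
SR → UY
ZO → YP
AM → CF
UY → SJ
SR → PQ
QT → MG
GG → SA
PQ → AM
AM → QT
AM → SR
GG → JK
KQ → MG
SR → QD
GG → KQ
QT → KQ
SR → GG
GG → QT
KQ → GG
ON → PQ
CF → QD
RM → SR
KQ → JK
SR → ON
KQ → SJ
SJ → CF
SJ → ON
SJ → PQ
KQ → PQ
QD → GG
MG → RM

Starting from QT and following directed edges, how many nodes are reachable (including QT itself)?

BFS from QT visits: QT, MG, KQ, RM, SJ, PQ, JK, GG, SR, ON, CF, AM, SA, UY, QD
Reachable nodes: 15 of 17 total.

15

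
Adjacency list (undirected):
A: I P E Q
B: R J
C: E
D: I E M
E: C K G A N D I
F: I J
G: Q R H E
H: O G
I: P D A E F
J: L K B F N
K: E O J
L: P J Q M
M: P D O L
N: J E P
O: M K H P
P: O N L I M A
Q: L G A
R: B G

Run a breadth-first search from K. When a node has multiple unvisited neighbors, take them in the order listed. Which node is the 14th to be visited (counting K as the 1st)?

L

Visit K; enqueue E, O, J → queue [E, O, J]
Visit E; enqueue C, G, A, N, D, I → queue [O, J, C, G, A, N, D, I]
Visit O; enqueue M, H, P → queue [J, C, G, A, N, D, I, M, H, P]
Visit J; enqueue L, B, F → queue [C, G, A, N, D, I, M, H, P, L, B, F]
Visit C → queue [G, A, N, D, I, M, H, P, L, B, F]
Visit G; enqueue Q, R → queue [A, N, D, I, M, H, P, L, B, F, Q, R]
Visit A → queue [N, D, I, M, H, P, L, B, F, Q, R]
Visit N → queue [D, I, M, H, P, L, B, F, Q, R]
Visit D → queue [I, M, H, P, L, B, F, Q, R]
Visit I → queue [M, H, P, L, B, F, Q, R]
Visit M → queue [H, P, L, B, F, Q, R]
Visit H → queue [P, L, B, F, Q, R]
Visit P → queue [L, B, F, Q, R]
Visit L → queue [B, F, Q, R]
Visit B → queue [F, Q, R]
Visit F → queue [Q, R]
Visit Q → queue [R]
Visit R → queue []

Visit order: K, E, O, J, C, G, A, N, D, I, M, H, P, L, B, F, Q, R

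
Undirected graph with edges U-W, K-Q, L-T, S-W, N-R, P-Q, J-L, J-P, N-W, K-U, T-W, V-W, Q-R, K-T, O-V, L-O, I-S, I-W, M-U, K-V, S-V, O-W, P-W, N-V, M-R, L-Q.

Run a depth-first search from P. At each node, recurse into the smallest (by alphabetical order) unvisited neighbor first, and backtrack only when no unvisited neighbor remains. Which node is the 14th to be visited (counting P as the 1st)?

N

Visit P
P → J
J → L
L → O
O → V
V → K
K → Q
Q → R
R → M
M → U
U → W
W → I
I → S
W → N
W → T

Visit order: P, J, L, O, V, K, Q, R, M, U, W, I, S, N, T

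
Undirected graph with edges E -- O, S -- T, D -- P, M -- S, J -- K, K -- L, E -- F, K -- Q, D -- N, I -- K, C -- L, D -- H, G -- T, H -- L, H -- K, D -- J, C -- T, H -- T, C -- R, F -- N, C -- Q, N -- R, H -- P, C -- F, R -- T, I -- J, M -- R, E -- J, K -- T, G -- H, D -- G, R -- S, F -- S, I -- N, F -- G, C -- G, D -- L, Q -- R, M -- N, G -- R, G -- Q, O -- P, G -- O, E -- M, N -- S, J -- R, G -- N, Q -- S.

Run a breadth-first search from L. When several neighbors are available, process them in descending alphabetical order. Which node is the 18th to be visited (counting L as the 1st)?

Visit L; enqueue K, H, D, C → queue [K, H, D, C]
Visit K; enqueue T, Q, J, I → queue [H, D, C, T, Q, J, I]
Visit H; enqueue P, G → queue [D, C, T, Q, J, I, P, G]
Visit D; enqueue N → queue [C, T, Q, J, I, P, G, N]
Visit C; enqueue R, F → queue [T, Q, J, I, P, G, N, R, F]
Visit T; enqueue S → queue [Q, J, I, P, G, N, R, F, S]
Visit Q → queue [J, I, P, G, N, R, F, S]
Visit J; enqueue E → queue [I, P, G, N, R, F, S, E]
Visit I → queue [P, G, N, R, F, S, E]
Visit P; enqueue O → queue [G, N, R, F, S, E, O]
Visit G → queue [N, R, F, S, E, O]
Visit N; enqueue M → queue [R, F, S, E, O, M]
Visit R → queue [F, S, E, O, M]
Visit F → queue [S, E, O, M]
Visit S → queue [E, O, M]
Visit E → queue [O, M]
Visit O → queue [M]
Visit M → queue []

Visit order: L, K, H, D, C, T, Q, J, I, P, G, N, R, F, S, E, O, M

M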